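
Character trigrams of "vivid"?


Word: "vivid" (length 5)
Number of trigrams = 5 - 3 + 1 = 3
  Position 0: "viv"
  Position 1: "ivi"
  Position 2: "vid"
Trigrams = "viv", "ivi", "vid"


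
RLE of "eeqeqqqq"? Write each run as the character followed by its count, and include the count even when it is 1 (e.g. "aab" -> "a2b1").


String: "eeqeqqqq"
Scanning for consecutive runs:
  'e' x 2
  'q' x 1
  'e' x 1
  'q' x 4
RLE = "e2q1e1q4"


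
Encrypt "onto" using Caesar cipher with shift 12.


Word: "onto"
Shift: 12
Each letter → (letter + shift) mod 26:
  'o' (14) + 12 = 0 → 'a'
  'n' (13) + 12 = 25 → 'z'
  't' (19) + 12 = 5 → 'f'
  'o' (14) + 12 = 0 → 'a'
Result = "azfa"


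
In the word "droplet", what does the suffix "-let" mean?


Suffix: -let
As in: droplet -> drop + -let
Meaning = small


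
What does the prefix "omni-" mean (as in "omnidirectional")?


Prefix: omni-
Example: omnidirectional = omni- + directional
Meaning = all


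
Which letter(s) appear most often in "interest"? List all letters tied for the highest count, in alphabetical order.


Word: "interest"
Letter counts:
  'e': 2
  'i': 1
  'n': 1
  'r': 1
  's': 1
  't': 2
Maximum count = 2
Most frequent = 'e', 't' (2 times each)


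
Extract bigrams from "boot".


Word: "boot" (length 4)
Number of bigrams = 4 - 2 + 1 = 3
  Position 0: "bo"
  Position 1: "oo"
  Position 2: "ot"
Bigrams = "bo", "oo", "ot"


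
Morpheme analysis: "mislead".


Word: "mislead"
Morphemes: mis- | lead
Each morpheme carries meaning
= 2 morphemes


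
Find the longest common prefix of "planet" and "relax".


Word 1: "planet"
Word 2: "relax"
Comparing from start:
  Pos 0: 'p' != 'r' (stop)
LCP = "" (length 0)


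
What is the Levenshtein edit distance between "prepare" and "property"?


Word 1: "prepare" (length 7)
Word 2: "property" (length 8)
One optimal edit sequence (insert/delete/substitute each cost 1):
  1. keep 'p'
  2. keep 'r'
  3. substitute 'e' -> 'o'  (+1)
  4. keep 'p'
  5. substitute 'a' -> 'e'  (+1)
  6. keep 'r'
  7. insert 't'  (+1)
  8. substitute 'e' -> 'y'  (+1)
Total edit operations: 4
Edit distance = 4


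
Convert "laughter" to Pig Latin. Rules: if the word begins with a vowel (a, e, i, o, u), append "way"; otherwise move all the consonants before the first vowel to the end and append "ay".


Word: "laughter"
Starts with consonant(s) → move to end, add 'ay'
Consonant cluster: "l"
Pig Latin = "aughterlay"


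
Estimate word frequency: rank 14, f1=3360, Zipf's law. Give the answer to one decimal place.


Zipf's law: f(r) = f(1) / r
f(1) = 3360
f(14) = 3360 / 14
= 240.0 occurrences


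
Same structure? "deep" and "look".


Pattern of "deep": [0, 1, 1, 2]
Pattern of "look": [0, 1, 1, 2]
Patterns match
Same pattern = Yes


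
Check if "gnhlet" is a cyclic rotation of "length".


Word: "length", Candidate: "gnhlet"
Method: check if candidate is substring of word+word
"lengthlength" contains "gnhlet"? No
Is rotation = No


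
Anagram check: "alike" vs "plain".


Word 1: "alike" → sorted: aeikl
Word 2: "plain" → sorted: ailnp
Same letters? aeikl != ailnp
Anagram = No


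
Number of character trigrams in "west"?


Word: "west" (length 4)
Number of 3-grams = length - 3 + 1 = 4 - 3 + 1
= 2


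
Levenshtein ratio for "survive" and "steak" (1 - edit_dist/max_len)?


Word 1: "survive" (length 7)
Word 2: "steak" (length 5)
One optimal edit sequence:
  1. keep 's'
  2. delete 'u'  (+1)
  3. delete 'r'  (+1)
  4. substitute 'v' -> 't'  (+1)
  5. substitute 'i' -> 'e'  (+1)
  6. substitute 'v' -> 'a'  (+1)
  7. substitute 'e' -> 'k'  (+1)
Edit distance = 6
Max length = max(7, 5) = 7
Similarity = 1 - 6/7
= 0.1429


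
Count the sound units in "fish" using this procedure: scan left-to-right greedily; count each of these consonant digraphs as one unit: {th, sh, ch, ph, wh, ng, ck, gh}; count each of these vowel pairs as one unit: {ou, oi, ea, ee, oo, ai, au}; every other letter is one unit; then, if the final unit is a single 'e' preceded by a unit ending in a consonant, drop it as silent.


Word: "fish" (4 letters)
Left-to-right scan:
  [1] 'f' (letter)
  [2] 'i' (letter)
  [3] 'sh' (digraph)
Units from scan: 3
Sound units = 3 units


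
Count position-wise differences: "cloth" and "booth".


Comparing character by character (same length = 5):
  Pos 0: 'c' vs 'b' !=
  Pos 1: 'l' vs 'o' !=
  Pos 2: 'o' vs 'o' =
  Pos 3: 't' vs 't' =
  Pos 4: 'h' vs 'h' =
Hamming distance = 2


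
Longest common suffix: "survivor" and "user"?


Word 1: "survivor"
Word 2: "user"
Comparing from end:
  Pos -1: 'r' == 'r'
  Pos -2: 'o' != 'e' (stop)
LCS = "r" (length 1)


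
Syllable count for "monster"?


Word: "monster"
Syllable breakdown: mon | ster
Counting: 2 parts
= 2 syllables


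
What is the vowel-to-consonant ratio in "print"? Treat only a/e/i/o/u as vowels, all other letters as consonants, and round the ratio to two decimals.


Word: "print"
Vowels (a,e,i,o,u): 1
Consonants: 4
Ratio = 1/4
= 0.25


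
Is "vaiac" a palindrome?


Word: "vaiac"
Reversed: "caiav"
Forward == Backward? vaiac != caiav
Palindrome = No


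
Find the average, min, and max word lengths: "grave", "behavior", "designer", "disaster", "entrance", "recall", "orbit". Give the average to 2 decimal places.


Lengths: "grave"=5, "behavior"=8, "designer"=8, "disaster"=8, "entrance"=8, "recall"=6, "orbit"=5
Sum = 48, Count = 7
Average = 48/7 = 6.86
= avg=6.86, min=5, max=8


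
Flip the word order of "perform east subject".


Original: "perform east subject"
Words (1..n): perform | east | subject
Reversed (n..1): subject | east | perform
Result = "subject east perform"


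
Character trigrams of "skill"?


Word: "skill" (length 5)
Number of trigrams = 5 - 3 + 1 = 3
  Position 0: "ski"
  Position 1: "kil"
  Position 2: "ill"
Trigrams = "ski", "kil", "ill"


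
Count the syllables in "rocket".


Word: "rocket"
Syllable breakdown: rock · et
Counting: 2 parts
= 2 syllables


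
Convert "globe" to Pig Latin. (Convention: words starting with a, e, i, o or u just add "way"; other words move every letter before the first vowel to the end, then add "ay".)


Word: "globe"
Starts with consonant(s) → move to end, add 'ay'
Consonant cluster: "gl"
Pig Latin = "obeglay"


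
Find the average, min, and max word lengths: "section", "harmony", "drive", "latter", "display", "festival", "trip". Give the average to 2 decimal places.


Lengths: "section"=7, "harmony"=7, "drive"=5, "latter"=6, "display"=7, "festival"=8, "trip"=4
Sum = 44, Count = 7
Average = 44/7 = 6.29
= avg=6.29, min=4, max=8


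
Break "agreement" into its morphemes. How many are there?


Word: "agreement"
Morphemes: agree | -ment
Each morpheme carries meaning
= 2 morphemes


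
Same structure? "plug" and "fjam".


Pattern of "plug": [0, 1, 2, 3]
Pattern of "fjam": [0, 1, 2, 3]
Patterns match
Same pattern = Yes


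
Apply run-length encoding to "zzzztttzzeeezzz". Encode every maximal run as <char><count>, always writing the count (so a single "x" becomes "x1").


String: "zzzztttzzeeezzz"
Scanning for consecutive runs:
  'z' x 4
  't' x 3
  'z' x 2
  'e' x 3
  'z' x 3
RLE = "z4t3z2e3z3"


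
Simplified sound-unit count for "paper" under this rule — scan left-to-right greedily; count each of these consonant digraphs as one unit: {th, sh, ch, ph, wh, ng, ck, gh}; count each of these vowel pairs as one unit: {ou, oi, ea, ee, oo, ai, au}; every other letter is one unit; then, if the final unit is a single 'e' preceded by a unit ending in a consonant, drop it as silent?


Word: "paper" (5 letters)
Left-to-right scan:
  (1) 'p' (letter)
  (2) 'a' (letter)
  (3) 'p' (letter)
  (4) 'e' (letter)
  (5) 'r' (letter)
Units from scan: 5
Sound units = 5 units


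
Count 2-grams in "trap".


Word: "trap" (length 4)
Number of 2-grams = length - 2 + 1 = 4 - 2 + 1
= 3


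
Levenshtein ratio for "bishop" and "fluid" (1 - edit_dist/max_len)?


Word 1: "bishop" (length 6)
Word 2: "fluid" (length 5)
One optimal edit sequence:
  1. delete 'b'  (+1)
  2. substitute 'i' -> 'f'  (+1)
  3. substitute 's' -> 'l'  (+1)
  4. substitute 'h' -> 'u'  (+1)
  5. substitute 'o' -> 'i'  (+1)
  6. substitute 'p' -> 'd'  (+1)
Edit distance = 6
Max length = max(6, 5) = 6
Similarity = 1 - 6/6
= 0.0000


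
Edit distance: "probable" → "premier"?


Word 1: "probable" (length 8)
Word 2: "premier" (length 7)
One optimal edit sequence (insert/delete/substitute each cost 1):
  1. keep 'p'
  2. keep 'r'
  3. delete 'o'  (+1)
  4. substitute 'b' -> 'e'  (+1)
  5. substitute 'a' -> 'm'  (+1)
  6. substitute 'b' -> 'i'  (+1)
  7. substitute 'l' -> 'e'  (+1)
  8. substitute 'e' -> 'r'  (+1)
Total edit operations: 6
Edit distance = 6


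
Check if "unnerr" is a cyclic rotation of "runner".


Word: "runner", Candidate: "unnerr"
Method: check if candidate is substring of word+word
"runnerrunner" contains "unnerr"? Yes
Is rotation = Yes


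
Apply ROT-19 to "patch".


Word: "patch"
Shift: 19
Each letter → (letter + shift) mod 26:
  'p' (15) + 19 = 8 → 'i'
  'a' (0) + 19 = 19 → 't'
  't' (19) + 19 = 12 → 'm'
  'c' (2) + 19 = 21 → 'v'
  'h' (7) + 19 = 0 → 'a'
Result = "itmva"


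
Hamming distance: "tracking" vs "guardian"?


Comparing character by character (same length = 8):
  Pos 0: 't' vs 'g' !=
  Pos 1: 'r' vs 'u' !=
  Pos 2: 'a' vs 'a' =
  Pos 3: 'c' vs 'r' !=
  Pos 4: 'k' vs 'd' !=
  Pos 5: 'i' vs 'i' =
  Pos 6: 'n' vs 'a' !=
  Pos 7: 'g' vs 'n' !=
Hamming distance = 6


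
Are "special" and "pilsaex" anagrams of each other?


Word 1: "special" → sorted: aceilps
Word 2: "pilsaex" → sorted: aeilpsx
Same letters? aceilps != aeilpsx
Anagram = No


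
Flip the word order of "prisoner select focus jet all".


Original: "prisoner select focus jet all"
Words (1..n): prisoner | select | focus | jet | all
Reversed (n..1): all | jet | focus | select | prisoner
Result = "all jet focus select prisoner"


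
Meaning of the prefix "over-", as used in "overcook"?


Prefix: over-
Example: overcook = over- + cook
Meaning = excessive


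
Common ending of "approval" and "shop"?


Word 1: "approval"
Word 2: "shop"
Comparing from end:
  Pos -1: 'l' != 'p' (stop)
LCS = "" (length 0)


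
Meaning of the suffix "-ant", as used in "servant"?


Suffix: -ant
As in: servant -> serve + -ant, with a spelling change
Meaning = one who / that which


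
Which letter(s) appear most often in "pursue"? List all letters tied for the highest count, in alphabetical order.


Word: "pursue"
Letter counts:
  'e': 1
  'p': 1
  'r': 1
  's': 1
  'u': 2
Maximum count = 2
Most frequent = 'u' (2 times each)


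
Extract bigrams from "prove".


Word: "prove" (length 5)
Number of bigrams = 5 - 2 + 1 = 4
  Position 0: "pr"
  Position 1: "ro"
  Position 2: "ov"
  Position 3: "ve"
Bigrams = "pr", "ro", "ov", "ve"


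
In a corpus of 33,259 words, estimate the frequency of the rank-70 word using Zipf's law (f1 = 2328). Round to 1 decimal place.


Zipf's law: f(r) = f(1) / r
f(1) = 2328
f(70) = 2328 / 70
= 33.3 occurrences


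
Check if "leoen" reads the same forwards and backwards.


Word: "leoen"
Reversed: "neoel"
Forward == Backward? leoen != neoel
Palindrome = No


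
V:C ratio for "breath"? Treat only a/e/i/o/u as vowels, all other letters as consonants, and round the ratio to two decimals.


Word: "breath"
Vowels (a,e,i,o,u): 2
Consonants: 4
Ratio = 2/4
= 0.50


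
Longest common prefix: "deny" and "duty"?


Word 1: "deny"
Word 2: "duty"
Comparing from start:
  Pos 0: 'd' == 'd'
  Pos 1: 'e' != 'u' (stop)
LCP = "d" (length 1)


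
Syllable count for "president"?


Word: "president"
Syllable breakdown: pres · i · dent
Counting: 3 parts
= 3 syllables


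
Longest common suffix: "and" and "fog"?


Word 1: "and"
Word 2: "fog"
Comparing from end:
  Pos -1: 'd' != 'g' (stop)
LCS = "" (length 0)


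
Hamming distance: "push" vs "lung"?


Comparing character by character (same length = 4):
  Pos 0: 'p' vs 'l' !=
  Pos 1: 'u' vs 'u' =
  Pos 2: 's' vs 'n' !=
  Pos 3: 'h' vs 'g' !=
Hamming distance = 3


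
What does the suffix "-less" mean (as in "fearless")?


Suffix: -less
As in: fearless -> fear + -less
Meaning = without


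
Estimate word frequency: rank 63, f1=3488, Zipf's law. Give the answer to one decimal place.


Zipf's law: f(r) = f(1) / r
f(1) = 3488
f(63) = 3488 / 63
= 55.4 occurrences


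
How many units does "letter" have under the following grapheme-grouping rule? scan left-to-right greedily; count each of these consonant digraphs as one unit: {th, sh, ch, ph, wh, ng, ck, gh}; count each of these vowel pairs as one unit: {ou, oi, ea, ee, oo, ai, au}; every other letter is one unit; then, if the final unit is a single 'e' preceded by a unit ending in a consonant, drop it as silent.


Word: "letter" (6 letters)
Left-to-right scan:
  (1) 'l' (letter)
  (2) 'e' (letter)
  (3) 't' (letter)
  (4) 't' (letter)
  (5) 'e' (letter)
  (6) 'r' (letter)
Units from scan: 6
Sound units = 6 units


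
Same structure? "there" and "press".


Pattern of "there": [0, 1, 2, 3, 2]
Pattern of "press": [0, 1, 2, 3, 3]
Patterns do not match
Same pattern = No


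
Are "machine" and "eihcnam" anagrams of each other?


Word 1: "machine" → sorted: acehimn
Word 2: "eihcnam" → sorted: acehimn
Same letters? acehimn == acehimn
Anagram = Yes


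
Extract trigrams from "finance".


Word: "finance" (length 7)
Number of trigrams = 7 - 3 + 1 = 5
  Position 0: "fin"
  Position 1: "ina"
  Position 2: "nan"
  Position 3: "anc"
  Position 4: "nce"
Trigrams = "fin", "ina", "nan", "anc", "nce"


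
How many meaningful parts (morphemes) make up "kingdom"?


Word: "kingdom"
Morphemes: king / -dom
Each morpheme carries meaning
= 2 morphemes


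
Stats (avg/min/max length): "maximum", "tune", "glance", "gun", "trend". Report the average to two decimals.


Lengths: "maximum"=7, "tune"=4, "glance"=6, "gun"=3, "trend"=5
Sum = 25, Count = 5
Average = 25/5 = 5.00
= avg=5.00, min=3, max=7


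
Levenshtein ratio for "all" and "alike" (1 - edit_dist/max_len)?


Word 1: "all" (length 3)
Word 2: "alike" (length 5)
One optimal edit sequence:
  1. keep 'a'
  2. keep 'l'
  3. insert 'i'  (+1)
  4. insert 'k'  (+1)
  5. substitute 'l' -> 'e'  (+1)
Edit distance = 3
Max length = max(3, 5) = 5
Similarity = 1 - 3/5
= 0.4000


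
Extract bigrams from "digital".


Word: "digital" (length 7)
Number of bigrams = 7 - 2 + 1 = 6
  Position 0: "di"
  Position 1: "ig"
  Position 2: "gi"
  Position 3: "it"
  Position 4: "ta"
  Position 5: "al"
Bigrams = "di", "ig", "gi", "it", "ta", "al"


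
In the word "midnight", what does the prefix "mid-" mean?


Prefix: mid-
As in: midnight -> mid- + night
Meaning = middle


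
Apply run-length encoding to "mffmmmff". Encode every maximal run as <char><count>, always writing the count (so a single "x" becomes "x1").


String: "mffmmmff"
Scanning for consecutive runs:
  'm' x 1
  'f' x 2
  'm' x 3
  'f' x 2
RLE = "m1f2m3f2"


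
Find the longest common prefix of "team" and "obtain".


Word 1: "team"
Word 2: "obtain"
Comparing from start:
  Pos 0: 't' != 'o' (stop)
LCP = "" (length 0)


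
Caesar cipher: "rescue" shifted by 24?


Word: "rescue"
Shift: 24
Each letter → (letter + shift) mod 26:
  'r' (17) + 24 = 15 → 'p'
  'e' (4) + 24 = 2 → 'c'
  's' (18) + 24 = 16 → 'q'
  'c' (2) + 24 = 0 → 'a'
  'u' (20) + 24 = 18 → 's'
  'e' (4) + 24 = 2 → 'c'
Result = "pcqasc"


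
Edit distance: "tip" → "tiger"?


Word 1: "tip" (length 3)
Word 2: "tiger" (length 5)
One optimal edit sequence (insert/delete/substitute each cost 1):
  1. keep 't'
  2. keep 'i'
  3. insert 'g'  (+1)
  4. insert 'e'  (+1)
  5. substitute 'p' -> 'r'  (+1)
Total edit operations: 3
Edit distance = 3


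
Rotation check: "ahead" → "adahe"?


Word: "ahead", Candidate: "adahe"
Method: check if candidate is substring of word+word
"aheadahead" contains "adahe"? Yes
Is rotation = Yes


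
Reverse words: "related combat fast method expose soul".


Original: "related combat fast method expose soul"
Words (1..n): related | combat | fast | method | expose | soul
Reversed (n..1): soul | expose | method | fast | combat | related
Result = "soul expose method fast combat related"


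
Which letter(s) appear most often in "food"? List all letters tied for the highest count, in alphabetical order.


Word: "food"
Letter counts:
  'd': 1
  'f': 1
  'o': 2
Maximum count = 2
Most frequent = 'o' (2 times each)


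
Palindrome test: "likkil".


Word: "likkil"
Reversed: "likkil"
Forward == Backward? likkil == likkil
Palindrome = Yes


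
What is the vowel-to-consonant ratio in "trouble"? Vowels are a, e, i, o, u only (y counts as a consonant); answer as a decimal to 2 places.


Word: "trouble"
Vowels (a,e,i,o,u): 3
Consonants: 4
Ratio = 3/4
= 0.75


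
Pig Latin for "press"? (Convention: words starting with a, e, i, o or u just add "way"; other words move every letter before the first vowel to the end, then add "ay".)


Word: "press"
Starts with consonant(s) → move to end, add 'ay'
Consonant cluster: "pr"
Pig Latin = "esspray"


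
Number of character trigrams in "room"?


Word: "room" (length 4)
Number of 3-grams = length - 3 + 1 = 4 - 3 + 1
= 2


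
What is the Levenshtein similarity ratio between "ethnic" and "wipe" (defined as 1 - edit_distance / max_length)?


Word 1: "ethnic" (length 6)
Word 2: "wipe" (length 4)
One optimal edit sequence:
  1. delete 'e'  (+1)
  2. delete 't'  (+1)
  3. substitute 'h' -> 'w'  (+1)
  4. substitute 'n' -> 'i'  (+1)
  5. substitute 'i' -> 'p'  (+1)
  6. substitute 'c' -> 'e'  (+1)
Edit distance = 6
Max length = max(6, 4) = 6
Similarity = 1 - 6/6
= 0.0000


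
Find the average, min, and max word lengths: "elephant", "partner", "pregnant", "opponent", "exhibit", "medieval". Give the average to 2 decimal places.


Lengths: "elephant"=8, "partner"=7, "pregnant"=8, "opponent"=8, "exhibit"=7, "medieval"=8
Sum = 46, Count = 6
Average = 46/6 = 7.67
= avg=7.67, min=7, max=8


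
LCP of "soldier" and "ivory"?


Word 1: "soldier"
Word 2: "ivory"
Comparing from start:
  Pos 0: 's' != 'i' (stop)
LCP = "" (length 0)


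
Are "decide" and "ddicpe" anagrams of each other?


Word 1: "decide" → sorted: cddeei
Word 2: "ddicpe" → sorted: cddeip
Same letters? cddeei != cddeip
Anagram = No


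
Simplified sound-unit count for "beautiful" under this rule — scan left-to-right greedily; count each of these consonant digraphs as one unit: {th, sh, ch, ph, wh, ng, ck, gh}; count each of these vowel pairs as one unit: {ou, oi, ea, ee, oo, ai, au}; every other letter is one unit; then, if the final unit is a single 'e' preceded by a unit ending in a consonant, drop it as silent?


Word: "beautiful" (9 letters)
Left-to-right scan:
  [1] 'b' (letter)
  [2] 'ea' (vowel-pair)
  [3] 'u' (letter)
  [4] 't' (letter)
  [5] 'i' (letter)
  [6] 'f' (letter)
  [7] 'u' (letter)
  [8] 'l' (letter)
Units from scan: 8
Sound units = 8 units


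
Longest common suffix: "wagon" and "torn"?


Word 1: "wagon"
Word 2: "torn"
Comparing from end:
  Pos -1: 'n' == 'n'
  Pos -2: 'o' != 'r' (stop)
LCS = "n" (length 1)


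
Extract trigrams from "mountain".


Word: "mountain" (length 8)
Number of trigrams = 8 - 3 + 1 = 6
  Position 0: "mou"
  Position 1: "oun"
  Position 2: "unt"
  Position 3: "nta"
  Position 4: "tai"
  Position 5: "ain"
Trigrams = "mou", "oun", "unt", "nta", "tai", "ain"


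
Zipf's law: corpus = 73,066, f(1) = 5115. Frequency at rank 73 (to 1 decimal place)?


Zipf's law: f(r) = f(1) / r
f(1) = 5115
f(73) = 5115 / 73
= 70.1 occurrences


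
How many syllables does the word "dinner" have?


Word: "dinner"
Syllable breakdown: din / ner
Counting: 2 parts
= 2 syllables


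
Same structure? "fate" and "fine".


Pattern of "fate": [0, 1, 2, 3]
Pattern of "fine": [0, 1, 2, 3]
Patterns match
Same pattern = Yes


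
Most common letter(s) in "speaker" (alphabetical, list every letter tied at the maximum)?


Word: "speaker"
Letter counts:
  'a': 1
  'e': 2
  'k': 1
  'p': 1
  'r': 1
  's': 1
Maximum count = 2
Most frequent = 'e' (2 times each)


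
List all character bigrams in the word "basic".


Word: "basic" (length 5)
Number of bigrams = 5 - 2 + 1 = 4
  Position 0: "ba"
  Position 1: "as"
  Position 2: "si"
  Position 3: "ic"
Bigrams = "ba", "as", "si", "ic"


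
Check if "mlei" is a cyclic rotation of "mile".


Word: "mile", Candidate: "mlei"
Method: check if candidate is substring of word+word
"milemile" contains "mlei"? No
Is rotation = No


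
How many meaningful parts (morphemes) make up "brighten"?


Word: "brighten"
Morphemes: bright + -en
Each morpheme carries meaning
= 2 morphemes


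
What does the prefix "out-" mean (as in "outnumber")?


Prefix: out-
As in: outnumber -> out- + number
Meaning = surpass


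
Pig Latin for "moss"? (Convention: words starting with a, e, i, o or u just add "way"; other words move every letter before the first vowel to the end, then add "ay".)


Word: "moss"
Starts with consonant(s) → move to end, add 'ay'
Consonant cluster: "m"
Pig Latin = "ossmay"


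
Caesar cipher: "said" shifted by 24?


Word: "said"
Shift: 24
Each letter → (letter + shift) mod 26:
  's' (18) + 24 = 16 → 'q'
  'a' (0) + 24 = 24 → 'y'
  'i' (8) + 24 = 6 → 'g'
  'd' (3) + 24 = 1 → 'b'
Result = "qygb"


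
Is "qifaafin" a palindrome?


Word: "qifaafin"
Reversed: "nifaafiq"
Forward == Backward? qifaafin != nifaafiq
Palindrome = No


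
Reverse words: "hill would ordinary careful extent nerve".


Original: "hill would ordinary careful extent nerve"
Words (1..n): hill | would | ordinary | careful | extent | nerve
Reversed (n..1): nerve | extent | careful | ordinary | would | hill
Result = "nerve extent careful ordinary would hill"


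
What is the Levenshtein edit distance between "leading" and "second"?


Word 1: "leading" (length 7)
Word 2: "second" (length 6)
One optimal edit sequence (insert/delete/substitute each cost 1):
  1. substitute 'l' -> 's'  (+1)
  2. keep 'e'
  3. delete 'a'  (+1)
  4. substitute 'd' -> 'c'  (+1)
  5. substitute 'i' -> 'o'  (+1)
  6. keep 'n'
  7. substitute 'g' -> 'd'  (+1)
Total edit operations: 5
Edit distance = 5


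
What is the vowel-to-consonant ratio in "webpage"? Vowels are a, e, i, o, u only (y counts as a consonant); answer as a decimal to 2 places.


Word: "webpage"
Vowels (a,e,i,o,u): 3
Consonants: 4
Ratio = 3/4
= 0.75


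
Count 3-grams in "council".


Word: "council" (length 7)
Number of 3-grams = length - 3 + 1 = 7 - 3 + 1
= 5


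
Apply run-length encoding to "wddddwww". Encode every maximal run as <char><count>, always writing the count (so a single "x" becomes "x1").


String: "wddddwww"
Scanning for consecutive runs:
  'w' x 1
  'd' x 4
  'w' x 3
RLE = "w1d4w3"


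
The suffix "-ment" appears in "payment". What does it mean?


Suffix: -ment
As in: payment -> pay + -ment
Meaning = result of action


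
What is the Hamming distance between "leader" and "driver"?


Comparing character by character (same length = 6):
  Pos 0: 'l' vs 'd' !=
  Pos 1: 'e' vs 'r' !=
  Pos 2: 'a' vs 'i' !=
  Pos 3: 'd' vs 'v' !=
  Pos 4: 'e' vs 'e' =
  Pos 5: 'r' vs 'r' =
Hamming distance = 4


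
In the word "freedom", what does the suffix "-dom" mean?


Suffix: -dom
Example: freedom (free + -dom)
Meaning = state / realm


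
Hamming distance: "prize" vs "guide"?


Comparing character by character (same length = 5):
  Pos 0: 'p' vs 'g' !=
  Pos 1: 'r' vs 'u' !=
  Pos 2: 'i' vs 'i' =
  Pos 3: 'z' vs 'd' !=
  Pos 4: 'e' vs 'e' =
Hamming distance = 3


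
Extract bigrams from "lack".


Word: "lack" (length 4)
Number of bigrams = 4 - 2 + 1 = 3
  Position 0: "la"
  Position 1: "ac"
  Position 2: "ck"
Bigrams = "la", "ac", "ck"


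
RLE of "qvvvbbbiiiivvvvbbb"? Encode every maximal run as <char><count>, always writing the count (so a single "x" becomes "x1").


String: "qvvvbbbiiiivvvvbbb"
Scanning for consecutive runs:
  'q' x 1
  'v' x 3
  'b' x 3
  'i' x 4
  'v' x 4
  'b' x 3
RLE = "q1v3b3i4v4b3"


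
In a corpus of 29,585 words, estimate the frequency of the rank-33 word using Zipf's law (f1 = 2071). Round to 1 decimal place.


Zipf's law: f(r) = f(1) / r
f(1) = 2071
f(33) = 2071 / 33
= 62.8 occurrences


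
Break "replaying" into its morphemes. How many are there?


Word: "replaying"
Morphemes: re- / play / -ing
Each morpheme carries meaning
= 3 morphemes


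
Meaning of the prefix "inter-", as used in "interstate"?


Prefix: inter-
As in: interstate -> inter- + state
Meaning = between


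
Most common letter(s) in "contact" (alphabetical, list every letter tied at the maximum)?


Word: "contact"
Letter counts:
  'a': 1
  'c': 2
  'n': 1
  'o': 1
  't': 2
Maximum count = 2
Most frequent = 'c', 't' (2 times each)


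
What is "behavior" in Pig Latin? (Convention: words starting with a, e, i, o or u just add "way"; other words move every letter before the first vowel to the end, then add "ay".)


Word: "behavior"
Starts with consonant(s) → move to end, add 'ay'
Consonant cluster: "b"
Pig Latin = "ehaviorbay"


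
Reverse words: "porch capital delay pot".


Original: "porch capital delay pot"
Words (1..n): porch | capital | delay | pot
Reversed (n..1): pot | delay | capital | porch
Result = "pot delay capital porch"


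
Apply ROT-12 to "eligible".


Word: "eligible"
Shift: 12
Each letter → (letter + shift) mod 26:
  'e' (4) + 12 = 16 → 'q'
  'l' (11) + 12 = 23 → 'x'
  'i' (8) + 12 = 20 → 'u'
  'g' (6) + 12 = 18 → 's'
  'i' (8) + 12 = 20 → 'u'
  'b' (1) + 12 = 13 → 'n'
  'l' (11) + 12 = 23 → 'x'
  'e' (4) + 12 = 16 → 'q'
Result = "qxusunxq"


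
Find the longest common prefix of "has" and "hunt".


Word 1: "has"
Word 2: "hunt"
Comparing from start:
  Pos 0: 'h' == 'h'
  Pos 1: 'a' != 'u' (stop)
LCP = "h" (length 1)


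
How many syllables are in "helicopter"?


Word: "helicopter"
Syllable breakdown: hel / i / cop / ter
Counting: 4 parts
= 4 syllables


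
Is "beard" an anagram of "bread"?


Word 1: "bread" → sorted: abder
Word 2: "beard" → sorted: abder
Same letters? abder == abder
Anagram = Yes


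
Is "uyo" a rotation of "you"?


Word: "you", Candidate: "uyo"
Method: check if candidate is substring of word+word
"youyou" contains "uyo"? Yes
Is rotation = Yes


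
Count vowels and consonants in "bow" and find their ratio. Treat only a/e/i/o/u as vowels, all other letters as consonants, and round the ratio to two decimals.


Word: "bow"
Vowels (a,e,i,o,u): 1
Consonants: 2
Ratio = 1/2
= 0.50


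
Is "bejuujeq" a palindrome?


Word: "bejuujeq"
Reversed: "qejuujeb"
Forward == Backward? bejuujeq != qejuujeb
Palindrome = No


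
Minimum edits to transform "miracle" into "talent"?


Word 1: "miracle" (length 7)
Word 2: "talent" (length 6)
One optimal edit sequence (insert/delete/substitute each cost 1):
  1. delete 'm'  (+1)
  2. delete 'i'  (+1)
  3. substitute 'r' -> 't'  (+1)
  4. keep 'a'
  5. delete 'c'  (+1)
  6. keep 'l'
  7. keep 'e'
  8. insert 'n'  (+1)
  9. insert 't'  (+1)
Total edit operations: 6
Edit distance = 6


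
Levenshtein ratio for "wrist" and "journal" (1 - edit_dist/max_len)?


Word 1: "wrist" (length 5)
Word 2: "journal" (length 7)
One optimal edit sequence:
  1. insert 'j'  (+1)
  2. insert 'o'  (+1)
  3. substitute 'w' -> 'u'  (+1)
  4. keep 'r'
  5. substitute 'i' -> 'n'  (+1)
  6. substitute 's' -> 'a'  (+1)
  7. substitute 't' -> 'l'  (+1)
Edit distance = 6
Max length = max(5, 7) = 7
Similarity = 1 - 6/7
= 0.1429


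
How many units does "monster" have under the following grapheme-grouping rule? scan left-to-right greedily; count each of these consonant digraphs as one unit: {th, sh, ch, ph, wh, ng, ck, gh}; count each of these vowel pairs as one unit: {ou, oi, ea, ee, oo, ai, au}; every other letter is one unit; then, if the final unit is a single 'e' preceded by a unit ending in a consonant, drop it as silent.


Word: "monster" (7 letters)
Left-to-right scan:
  1. 'm' (letter)
  2. 'o' (letter)
  3. 'n' (letter)
  4. 's' (letter)
  5. 't' (letter)
  6. 'e' (letter)
  7. 'r' (letter)
Units from scan: 7
Sound units = 7 units


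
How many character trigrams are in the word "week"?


Word: "week" (length 4)
Number of 3-grams = length - 3 + 1 = 4 - 3 + 1
= 2


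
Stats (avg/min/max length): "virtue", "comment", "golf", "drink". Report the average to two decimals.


Lengths: "virtue"=6, "comment"=7, "golf"=4, "drink"=5
Sum = 22, Count = 4
Average = 22/4 = 5.50
= avg=5.50, min=4, max=7


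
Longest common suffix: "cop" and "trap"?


Word 1: "cop"
Word 2: "trap"
Comparing from end:
  Pos -1: 'p' == 'p'
  Pos -2: 'o' != 'a' (stop)
LCS = "p" (length 1)


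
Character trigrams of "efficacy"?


Word: "efficacy" (length 8)
Number of trigrams = 8 - 3 + 1 = 6
  Position 0: "eff"
  Position 1: "ffi"
  Position 2: "fic"
  Position 3: "ica"
  Position 4: "cac"
  Position 5: "acy"
Trigrams = "eff", "ffi", "fic", "ica", "cac", "acy"


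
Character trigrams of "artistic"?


Word: "artistic" (length 8)
Number of trigrams = 8 - 3 + 1 = 6
  Position 0: "art"
  Position 1: "rti"
  Position 2: "tis"
  Position 3: "ist"
  Position 4: "sti"
  Position 5: "tic"
Trigrams = "art", "rti", "tis", "ist", "sti", "tic"


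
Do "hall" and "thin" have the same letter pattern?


Pattern of "hall": [0, 1, 2, 2]
Pattern of "thin": [0, 1, 2, 3]
Patterns do not match
Same pattern = No


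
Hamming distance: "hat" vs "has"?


Comparing character by character (same length = 3):
  Pos 0: 'h' vs 'h' =
  Pos 1: 'a' vs 'a' =
  Pos 2: 't' vs 's' !=
Hamming distance = 1


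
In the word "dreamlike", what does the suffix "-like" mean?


Suffix: -like
As in: dreamlike -> dream + -like
Meaning = resembling


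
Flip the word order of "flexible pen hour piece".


Original: "flexible pen hour piece"
Words (1..n): flexible | pen | hour | piece
Reversed (n..1): piece | hour | pen | flexible
Result = "piece hour pen flexible"


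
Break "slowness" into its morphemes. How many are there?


Word: "slowness"
Morphemes: slow / -ness
Each morpheme carries meaning
= 2 morphemes


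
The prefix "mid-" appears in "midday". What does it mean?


Prefix: mid-
Example: midday = mid- + day
Meaning = middle


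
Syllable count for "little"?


Word: "little"
Syllable breakdown: lit · tle
Counting: 2 parts
= 2 syllables


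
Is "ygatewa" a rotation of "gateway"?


Word: "gateway", Candidate: "ygatewa"
Method: check if candidate is substring of word+word
"gatewaygateway" contains "ygatewa"? Yes
Is rotation = Yes


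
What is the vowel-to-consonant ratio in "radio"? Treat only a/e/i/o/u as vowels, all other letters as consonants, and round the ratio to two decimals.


Word: "radio"
Vowels (a,e,i,o,u): 3
Consonants: 2
Ratio = 3/2
= 1.50


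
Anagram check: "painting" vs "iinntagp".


Word 1: "painting" → sorted: agiinnpt
Word 2: "iinntagp" → sorted: agiinnpt
Same letters? agiinnpt == agiinnpt
Anagram = Yes


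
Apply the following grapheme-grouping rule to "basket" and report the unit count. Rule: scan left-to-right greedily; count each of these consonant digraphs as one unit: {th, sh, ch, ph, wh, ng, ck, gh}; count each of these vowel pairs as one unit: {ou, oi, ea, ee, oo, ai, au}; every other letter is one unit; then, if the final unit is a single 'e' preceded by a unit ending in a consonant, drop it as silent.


Word: "basket" (6 letters)
Left-to-right scan:
  (1) 'b' (letter)
  (2) 'a' (letter)
  (3) 's' (letter)
  (4) 'k' (letter)
  (5) 'e' (letter)
  (6) 't' (letter)
Units from scan: 6
Sound units = 6 units


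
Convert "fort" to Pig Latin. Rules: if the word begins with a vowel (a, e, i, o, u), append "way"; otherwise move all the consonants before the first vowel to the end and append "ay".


Word: "fort"
Starts with consonant(s) → move to end, add 'ay'
Consonant cluster: "f"
Pig Latin = "ortfay"


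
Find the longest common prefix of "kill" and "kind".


Word 1: "kill"
Word 2: "kind"
Comparing from start:
  Pos 0: 'k' == 'k'
  Pos 1: 'i' == 'i'
  Pos 2: 'l' != 'n' (stop)
LCP = "ki" (length 2)


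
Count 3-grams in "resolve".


Word: "resolve" (length 7)
Number of 3-grams = length - 3 + 1 = 7 - 3 + 1
= 5


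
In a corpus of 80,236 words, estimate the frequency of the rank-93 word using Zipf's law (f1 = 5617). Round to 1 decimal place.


Zipf's law: f(r) = f(1) / r
f(1) = 5617
f(93) = 5617 / 93
= 60.4 occurrences


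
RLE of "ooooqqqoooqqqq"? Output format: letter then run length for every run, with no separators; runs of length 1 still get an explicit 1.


String: "ooooqqqoooqqqq"
Scanning for consecutive runs:
  'o' x 4
  'q' x 3
  'o' x 3
  'q' x 4
RLE = "o4q3o3q4"


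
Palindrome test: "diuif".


Word: "diuif"
Reversed: "fiuid"
Forward == Backward? diuif != fiuid
Palindrome = No


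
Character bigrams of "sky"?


Word: "sky" (length 3)
Number of bigrams = 3 - 2 + 1 = 2
  Position 0: "sk"
  Position 1: "ky"
Bigrams = "sk", "ky"


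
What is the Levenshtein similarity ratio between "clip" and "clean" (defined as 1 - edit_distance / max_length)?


Word 1: "clip" (length 4)
Word 2: "clean" (length 5)
One optimal edit sequence:
  1. keep 'c'
  2. keep 'l'
  3. insert 'e'  (+1)
  4. substitute 'i' -> 'a'  (+1)
  5. substitute 'p' -> 'n'  (+1)
Edit distance = 3
Max length = max(4, 5) = 5
Similarity = 1 - 3/5
= 0.4000


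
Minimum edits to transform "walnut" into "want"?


Word 1: "walnut" (length 6)
Word 2: "want" (length 4)
One optimal edit sequence (insert/delete/substitute each cost 1):
  1. keep 'w'
  2. keep 'a'
  3. delete 'l'  (+1)
  4. keep 'n'
  5. delete 'u'  (+1)
  6. keep 't'
Total edit operations: 2
Edit distance = 2


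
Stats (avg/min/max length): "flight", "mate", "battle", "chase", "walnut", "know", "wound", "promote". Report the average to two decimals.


Lengths: "flight"=6, "mate"=4, "battle"=6, "chase"=5, "walnut"=6, "know"=4, "wound"=5, "promote"=7
Sum = 43, Count = 8
Average = 43/8 = 5.38
= avg=5.38, min=4, max=7


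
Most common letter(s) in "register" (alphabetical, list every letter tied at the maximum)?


Word: "register"
Letter counts:
  'e': 2
  'g': 1
  'i': 1
  'r': 2
  's': 1
  't': 1
Maximum count = 2
Most frequent = 'e', 'r' (2 times each)


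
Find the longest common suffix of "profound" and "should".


Word 1: "profound"
Word 2: "should"
Comparing from end:
  Pos -1: 'd' == 'd'
  Pos -2: 'n' != 'l' (stop)
LCS = "d" (length 1)


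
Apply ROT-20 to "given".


Word: "given"
Shift: 20
Each letter → (letter + shift) mod 26:
  'g' (6) + 20 = 0 → 'a'
  'i' (8) + 20 = 2 → 'c'
  'v' (21) + 20 = 15 → 'p'
  'e' (4) + 20 = 24 → 'y'
  'n' (13) + 20 = 7 → 'h'
Result = "acpyh"


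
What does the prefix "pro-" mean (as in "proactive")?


Prefix: pro-
Example: proactive = pro- + active
Meaning = forward / in favor of


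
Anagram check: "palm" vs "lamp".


Word 1: "palm" → sorted: almp
Word 2: "lamp" → sorted: almp
Same letters? almp == almp
Anagram = Yes


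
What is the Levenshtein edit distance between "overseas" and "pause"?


Word 1: "overseas" (length 8)
Word 2: "pause" (length 5)
One optimal edit sequence (insert/delete/substitute each cost 1):
  1. delete 'o'  (+1)
  2. substitute 'v' -> 'p'  (+1)
  3. substitute 'e' -> 'a'  (+1)
  4. substitute 'r' -> 'u'  (+1)
  5. keep 's'
  6. keep 'e'
  7. delete 'a'  (+1)
  8. delete 's'  (+1)
Total edit operations: 6
Edit distance = 6


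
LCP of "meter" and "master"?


Word 1: "meter"
Word 2: "master"
Comparing from start:
  Pos 0: 'm' == 'm'
  Pos 1: 'e' != 'a' (stop)
LCP = "m" (length 1)


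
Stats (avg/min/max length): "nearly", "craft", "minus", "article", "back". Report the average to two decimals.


Lengths: "nearly"=6, "craft"=5, "minus"=5, "article"=7, "back"=4
Sum = 27, Count = 5
Average = 27/5 = 5.40
= avg=5.40, min=4, max=7


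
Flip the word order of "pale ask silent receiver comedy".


Original: "pale ask silent receiver comedy"
Words (1..n): pale | ask | silent | receiver | comedy
Reversed (n..1): comedy | receiver | silent | ask | pale
Result = "comedy receiver silent ask pale"


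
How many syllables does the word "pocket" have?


Word: "pocket"
Syllable breakdown: pock-et
Counting: 2 parts
= 2 syllables


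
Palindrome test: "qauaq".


Word: "qauaq"
Reversed: "qauaq"
Forward == Backward? qauaq == qauaq
Palindrome = Yes


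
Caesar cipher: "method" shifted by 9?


Word: "method"
Shift: 9
Each letter → (letter + shift) mod 26:
  'm' (12) + 9 = 21 → 'v'
  'e' (4) + 9 = 13 → 'n'
  't' (19) + 9 = 2 → 'c'
  'h' (7) + 9 = 16 → 'q'
  'o' (14) + 9 = 23 → 'x'
  'd' (3) + 9 = 12 → 'm'
Result = "vncqxm"


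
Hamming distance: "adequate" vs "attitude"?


Comparing character by character (same length = 8):
  Pos 0: 'a' vs 'a' =
  Pos 1: 'd' vs 't' !=
  Pos 2: 'e' vs 't' !=
  Pos 3: 'q' vs 'i' !=
  Pos 4: 'u' vs 't' !=
  Pos 5: 'a' vs 'u' !=
  Pos 6: 't' vs 'd' !=
  Pos 7: 'e' vs 'e' =
Hamming distance = 6


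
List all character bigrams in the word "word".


Word: "word" (length 4)
Number of bigrams = 4 - 2 + 1 = 3
  Position 0: "wo"
  Position 1: "or"
  Position 2: "rd"
Bigrams = "wo", "or", "rd"


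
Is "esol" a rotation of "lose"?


Word: "lose", Candidate: "esol"
Method: check if candidate is substring of word+word
"loselose" contains "esol"? No
Is rotation = No


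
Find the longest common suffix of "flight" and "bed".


Word 1: "flight"
Word 2: "bed"
Comparing from end:
  Pos -1: 't' != 'd' (stop)
LCS = "" (length 0)


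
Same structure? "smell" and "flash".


Pattern of "smell": [0, 1, 2, 3, 3]
Pattern of "flash": [0, 1, 2, 3, 4]
Patterns do not match
Same pattern = No


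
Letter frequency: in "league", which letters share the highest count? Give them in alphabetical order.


Word: "league"
Letter counts:
  'a': 1
  'e': 2
  'g': 1
  'l': 1
  'u': 1
Maximum count = 2
Most frequent = 'e' (2 times each)


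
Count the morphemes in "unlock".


Word: "unlock"
Morphemes: un- + lock
Each morpheme carries meaning
= 2 morphemes


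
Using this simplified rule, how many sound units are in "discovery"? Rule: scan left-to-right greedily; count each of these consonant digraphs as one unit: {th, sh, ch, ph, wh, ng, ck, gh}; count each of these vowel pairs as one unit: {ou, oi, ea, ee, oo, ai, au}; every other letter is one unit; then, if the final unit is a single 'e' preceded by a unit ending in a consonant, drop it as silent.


Word: "discovery" (9 letters)
Left-to-right scan:
  1. 'd' (letter)
  2. 'i' (letter)
  3. 's' (letter)
  4. 'c' (letter)
  5. 'o' (letter)
  6. 'v' (letter)
  7. 'e' (letter)
  8. 'r' (letter)
  9. 'y' (letter)
Units from scan: 9
Sound units = 9 units


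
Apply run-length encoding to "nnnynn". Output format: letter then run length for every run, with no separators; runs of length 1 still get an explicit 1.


String: "nnnynn"
Scanning for consecutive runs:
  'n' x 3
  'y' x 1
  'n' x 2
RLE = "n3y1n2"


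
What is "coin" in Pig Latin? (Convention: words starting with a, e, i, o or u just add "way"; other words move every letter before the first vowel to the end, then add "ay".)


Word: "coin"
Starts with consonant(s) → move to end, add 'ay'
Consonant cluster: "c"
Pig Latin = "oincay"


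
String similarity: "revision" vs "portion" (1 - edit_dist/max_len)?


Word 1: "revision" (length 8)
Word 2: "portion" (length 7)
One optimal edit sequence:
  1. delete 'r'  (+1)
  2. substitute 'e' -> 'p'  (+1)
  3. substitute 'v' -> 'o'  (+1)
  4. substitute 'i' -> 'r'  (+1)
  5. substitute 's' -> 't'  (+1)
  6. keep 'i'
  7. keep 'o'
  8. keep 'n'
Edit distance = 5
Max length = max(8, 7) = 8
Similarity = 1 - 5/8
= 0.3750
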